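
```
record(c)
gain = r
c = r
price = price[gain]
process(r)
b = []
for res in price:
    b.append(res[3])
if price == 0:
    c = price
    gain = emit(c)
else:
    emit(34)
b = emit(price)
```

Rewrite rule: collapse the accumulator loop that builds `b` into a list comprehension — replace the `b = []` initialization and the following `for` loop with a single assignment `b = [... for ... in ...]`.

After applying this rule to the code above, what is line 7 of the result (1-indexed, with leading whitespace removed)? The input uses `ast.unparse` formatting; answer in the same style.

Transformed code:
record(c)
gain = r
c = r
price = price[gain]
process(r)
b = [res[3] for res in price]
if price == 0:
    c = price
    gain = emit(c)
else:
    emit(34)
b = emit(price)

if price == 0:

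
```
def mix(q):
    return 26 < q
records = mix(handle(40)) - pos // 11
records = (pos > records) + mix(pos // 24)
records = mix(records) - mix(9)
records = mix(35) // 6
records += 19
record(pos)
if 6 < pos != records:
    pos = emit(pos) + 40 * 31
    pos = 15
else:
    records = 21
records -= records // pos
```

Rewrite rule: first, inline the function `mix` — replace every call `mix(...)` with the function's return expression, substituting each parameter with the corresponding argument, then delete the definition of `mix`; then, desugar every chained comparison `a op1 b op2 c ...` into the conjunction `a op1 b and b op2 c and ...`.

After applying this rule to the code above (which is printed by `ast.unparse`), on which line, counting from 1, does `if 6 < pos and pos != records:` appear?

Transformed code:
records = (26 < handle(40)) - pos // 11
records = (pos > records) + (26 < pos // 24)
records = (26 < records) - (26 < 9)
records = (26 < 35) // 6
records += 19
record(pos)
if 6 < pos and pos != records:
    pos = emit(pos) + 40 * 31
    pos = 15
else:
    records = 21
records -= records // pos

7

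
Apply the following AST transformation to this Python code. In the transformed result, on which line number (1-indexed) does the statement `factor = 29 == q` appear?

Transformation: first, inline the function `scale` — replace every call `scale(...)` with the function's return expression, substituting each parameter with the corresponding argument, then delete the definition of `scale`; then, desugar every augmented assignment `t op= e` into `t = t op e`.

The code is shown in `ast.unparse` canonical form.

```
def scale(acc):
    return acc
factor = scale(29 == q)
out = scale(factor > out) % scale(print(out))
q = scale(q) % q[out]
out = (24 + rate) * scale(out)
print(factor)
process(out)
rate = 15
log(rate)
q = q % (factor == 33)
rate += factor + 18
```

1

Transformed code:
factor = 29 == q
out = (factor > out) % print(out)
q = q % q[out]
out = (24 + rate) * out
print(factor)
process(out)
rate = 15
log(rate)
q = q % (factor == 33)
rate = rate + (factor + 18)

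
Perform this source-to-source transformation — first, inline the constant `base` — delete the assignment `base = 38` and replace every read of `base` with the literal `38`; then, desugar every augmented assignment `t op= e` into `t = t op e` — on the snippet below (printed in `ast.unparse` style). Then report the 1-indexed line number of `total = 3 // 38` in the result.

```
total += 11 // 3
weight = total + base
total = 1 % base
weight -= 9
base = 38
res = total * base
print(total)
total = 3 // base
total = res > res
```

Transformed code:
total = total + 11 // 3
weight = total + 38
total = 1 % 38
weight = weight - 9
res = total * 38
print(total)
total = 3 // 38
total = res > res

7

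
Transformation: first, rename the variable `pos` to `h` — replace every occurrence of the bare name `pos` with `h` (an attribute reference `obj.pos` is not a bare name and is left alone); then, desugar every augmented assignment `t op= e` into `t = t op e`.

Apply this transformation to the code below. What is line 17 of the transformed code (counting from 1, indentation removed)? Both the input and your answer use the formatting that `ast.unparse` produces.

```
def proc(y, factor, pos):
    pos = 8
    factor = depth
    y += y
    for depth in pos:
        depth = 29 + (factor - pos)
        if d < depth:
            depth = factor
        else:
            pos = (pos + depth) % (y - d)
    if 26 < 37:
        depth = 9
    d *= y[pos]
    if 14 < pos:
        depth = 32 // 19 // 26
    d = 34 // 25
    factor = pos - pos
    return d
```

Transformed code:
def proc(y, factor, h):
    h = 8
    factor = depth
    y = y + y
    for depth in h:
        depth = 29 + (factor - h)
        if d < depth:
            depth = factor
        else:
            h = (h + depth) % (y - d)
    if 26 < 37:
        depth = 9
    d = d * y[h]
    if 14 < h:
        depth = 32 // 19 // 26
    d = 34 // 25
    factor = h - h
    return d

factor = h - h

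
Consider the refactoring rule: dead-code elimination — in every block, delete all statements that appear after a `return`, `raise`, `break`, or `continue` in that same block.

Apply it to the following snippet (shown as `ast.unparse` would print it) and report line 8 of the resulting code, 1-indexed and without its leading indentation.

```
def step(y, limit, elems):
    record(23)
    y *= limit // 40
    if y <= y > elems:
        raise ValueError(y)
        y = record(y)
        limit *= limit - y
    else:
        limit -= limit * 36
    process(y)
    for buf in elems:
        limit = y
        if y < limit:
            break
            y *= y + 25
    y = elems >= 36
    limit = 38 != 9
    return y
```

process(y)

Transformed code:
def step(y, limit, elems):
    record(23)
    y *= limit // 40
    if y <= y > elems:
        raise ValueError(y)
    else:
        limit -= limit * 36
    process(y)
    for buf in elems:
        limit = y
        if y < limit:
            break
    y = elems >= 36
    limit = 38 != 9
    return y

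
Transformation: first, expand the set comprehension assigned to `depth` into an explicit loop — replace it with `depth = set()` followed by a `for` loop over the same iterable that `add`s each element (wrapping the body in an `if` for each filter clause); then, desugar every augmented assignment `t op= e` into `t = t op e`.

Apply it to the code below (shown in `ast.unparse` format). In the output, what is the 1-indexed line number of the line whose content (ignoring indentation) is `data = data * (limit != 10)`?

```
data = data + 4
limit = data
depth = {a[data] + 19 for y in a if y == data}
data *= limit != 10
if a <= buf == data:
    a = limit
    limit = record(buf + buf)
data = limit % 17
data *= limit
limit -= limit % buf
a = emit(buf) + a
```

7

Transformed code:
data = data + 4
limit = data
depth = set()
for y in a:
    if y == data:
        depth.add(a[data] + 19)
data = data * (limit != 10)
if a <= buf == data:
    a = limit
    limit = record(buf + buf)
data = limit % 17
data = data * limit
limit = limit - limit % buf
a = emit(buf) + a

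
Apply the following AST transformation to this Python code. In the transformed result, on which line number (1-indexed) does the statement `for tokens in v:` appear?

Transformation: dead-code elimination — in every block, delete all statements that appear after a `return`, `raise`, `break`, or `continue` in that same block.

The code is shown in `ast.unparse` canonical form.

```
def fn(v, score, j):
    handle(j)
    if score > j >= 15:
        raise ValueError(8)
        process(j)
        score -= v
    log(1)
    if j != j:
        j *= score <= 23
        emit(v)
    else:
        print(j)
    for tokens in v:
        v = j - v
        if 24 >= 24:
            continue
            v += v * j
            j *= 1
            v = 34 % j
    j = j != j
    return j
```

Transformed code:
def fn(v, score, j):
    handle(j)
    if score > j >= 15:
        raise ValueError(8)
    log(1)
    if j != j:
        j *= score <= 23
        emit(v)
    else:
        print(j)
    for tokens in v:
        v = j - v
        if 24 >= 24:
            continue
    j = j != j
    return j

11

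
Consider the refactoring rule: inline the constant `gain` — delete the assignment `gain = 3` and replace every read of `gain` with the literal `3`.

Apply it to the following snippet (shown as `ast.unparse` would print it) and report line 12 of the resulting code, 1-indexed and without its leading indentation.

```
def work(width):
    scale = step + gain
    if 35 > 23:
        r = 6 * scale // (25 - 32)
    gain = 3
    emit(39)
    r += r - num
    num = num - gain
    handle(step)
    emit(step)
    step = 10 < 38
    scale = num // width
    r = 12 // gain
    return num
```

r = 12 // 3

Transformed code:
def work(width):
    scale = step + 3
    if 35 > 23:
        r = 6 * scale // (25 - 32)
    emit(39)
    r += r - num
    num = num - 3
    handle(step)
    emit(step)
    step = 10 < 38
    scale = num // width
    r = 12 // 3
    return num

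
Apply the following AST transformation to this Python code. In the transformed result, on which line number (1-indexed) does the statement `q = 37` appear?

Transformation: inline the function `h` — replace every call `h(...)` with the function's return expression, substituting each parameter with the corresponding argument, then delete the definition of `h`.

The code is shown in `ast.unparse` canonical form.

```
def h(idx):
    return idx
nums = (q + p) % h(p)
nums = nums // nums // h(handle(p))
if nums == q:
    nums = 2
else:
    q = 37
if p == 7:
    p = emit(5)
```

Transformed code:
nums = (q + p) % p
nums = nums // nums // handle(p)
if nums == q:
    nums = 2
else:
    q = 37
if p == 7:
    p = emit(5)

6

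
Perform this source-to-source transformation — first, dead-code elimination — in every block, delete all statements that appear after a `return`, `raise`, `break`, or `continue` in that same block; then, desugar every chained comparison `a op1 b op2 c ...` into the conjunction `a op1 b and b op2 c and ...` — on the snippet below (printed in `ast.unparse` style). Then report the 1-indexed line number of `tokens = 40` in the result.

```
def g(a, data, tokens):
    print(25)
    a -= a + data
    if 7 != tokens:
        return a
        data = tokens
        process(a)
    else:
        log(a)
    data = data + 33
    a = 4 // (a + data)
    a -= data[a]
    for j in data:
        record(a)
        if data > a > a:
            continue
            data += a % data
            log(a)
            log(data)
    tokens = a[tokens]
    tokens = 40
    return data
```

Transformed code:
def g(a, data, tokens):
    print(25)
    a -= a + data
    if 7 != tokens:
        return a
    else:
        log(a)
    data = data + 33
    a = 4 // (a + data)
    a -= data[a]
    for j in data:
        record(a)
        if data > a and a > a:
            continue
    tokens = a[tokens]
    tokens = 40
    return data

16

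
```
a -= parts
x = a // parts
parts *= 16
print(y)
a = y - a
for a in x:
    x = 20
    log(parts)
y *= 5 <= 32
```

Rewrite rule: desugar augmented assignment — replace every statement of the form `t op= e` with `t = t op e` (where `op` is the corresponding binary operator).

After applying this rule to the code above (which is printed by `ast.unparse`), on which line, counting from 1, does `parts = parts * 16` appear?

3

Transformed code:
a = a - parts
x = a // parts
parts = parts * 16
print(y)
a = y - a
for a in x:
    x = 20
    log(parts)
y = y * (5 <= 32)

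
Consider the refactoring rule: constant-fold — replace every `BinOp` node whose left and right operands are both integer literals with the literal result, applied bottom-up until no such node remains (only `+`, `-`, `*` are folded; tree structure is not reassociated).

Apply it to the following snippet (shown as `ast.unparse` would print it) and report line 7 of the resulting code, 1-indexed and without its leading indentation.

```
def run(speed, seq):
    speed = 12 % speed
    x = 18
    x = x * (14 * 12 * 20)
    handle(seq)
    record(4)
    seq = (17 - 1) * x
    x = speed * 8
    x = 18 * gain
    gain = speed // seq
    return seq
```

seq = 16 * x

Transformed code:
def run(speed, seq):
    speed = 12 % speed
    x = 18
    x = x * 3360
    handle(seq)
    record(4)
    seq = 16 * x
    x = speed * 8
    x = 18 * gain
    gain = speed // seq
    return seq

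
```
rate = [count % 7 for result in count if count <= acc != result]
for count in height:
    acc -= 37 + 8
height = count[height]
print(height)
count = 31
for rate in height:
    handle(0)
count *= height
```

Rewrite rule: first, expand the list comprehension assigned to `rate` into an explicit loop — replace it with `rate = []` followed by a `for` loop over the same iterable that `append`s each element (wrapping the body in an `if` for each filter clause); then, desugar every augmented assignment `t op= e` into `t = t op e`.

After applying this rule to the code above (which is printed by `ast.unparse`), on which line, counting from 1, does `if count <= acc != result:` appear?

3

Transformed code:
rate = []
for result in count:
    if count <= acc != result:
        rate.append(count % 7)
for count in height:
    acc = acc - (37 + 8)
height = count[height]
print(height)
count = 31
for rate in height:
    handle(0)
count = count * height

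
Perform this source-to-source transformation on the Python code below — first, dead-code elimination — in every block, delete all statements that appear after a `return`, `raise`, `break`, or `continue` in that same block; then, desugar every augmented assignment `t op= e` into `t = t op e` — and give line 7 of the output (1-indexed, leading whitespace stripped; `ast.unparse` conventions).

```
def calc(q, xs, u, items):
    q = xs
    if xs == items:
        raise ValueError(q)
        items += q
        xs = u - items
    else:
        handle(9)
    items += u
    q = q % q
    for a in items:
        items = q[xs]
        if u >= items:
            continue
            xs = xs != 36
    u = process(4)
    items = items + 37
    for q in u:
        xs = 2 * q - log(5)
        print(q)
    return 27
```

Transformed code:
def calc(q, xs, u, items):
    q = xs
    if xs == items:
        raise ValueError(q)
    else:
        handle(9)
    items = items + u
    q = q % q
    for a in items:
        items = q[xs]
        if u >= items:
            continue
    u = process(4)
    items = items + 37
    for q in u:
        xs = 2 * q - log(5)
        print(q)
    return 27

items = items + u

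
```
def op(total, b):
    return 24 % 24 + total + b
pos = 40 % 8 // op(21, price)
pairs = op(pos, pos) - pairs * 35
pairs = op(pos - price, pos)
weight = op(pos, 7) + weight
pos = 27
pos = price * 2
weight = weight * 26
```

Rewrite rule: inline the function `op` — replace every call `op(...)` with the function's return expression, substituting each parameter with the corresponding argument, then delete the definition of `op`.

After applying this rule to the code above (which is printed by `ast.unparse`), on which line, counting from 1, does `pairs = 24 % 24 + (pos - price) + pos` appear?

Transformed code:
pos = 40 % 8 // (24 % 24 + 21 + price)
pairs = 24 % 24 + pos + pos - pairs * 35
pairs = 24 % 24 + (pos - price) + pos
weight = 24 % 24 + pos + 7 + weight
pos = 27
pos = price * 2
weight = weight * 26

3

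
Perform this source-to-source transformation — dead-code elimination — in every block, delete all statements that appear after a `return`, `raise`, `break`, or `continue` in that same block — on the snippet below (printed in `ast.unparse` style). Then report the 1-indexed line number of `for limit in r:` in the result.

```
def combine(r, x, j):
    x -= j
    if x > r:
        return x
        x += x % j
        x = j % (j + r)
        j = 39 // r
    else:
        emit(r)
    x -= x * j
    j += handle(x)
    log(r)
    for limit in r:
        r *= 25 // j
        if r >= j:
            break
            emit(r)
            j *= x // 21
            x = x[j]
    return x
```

10

Transformed code:
def combine(r, x, j):
    x -= j
    if x > r:
        return x
    else:
        emit(r)
    x -= x * j
    j += handle(x)
    log(r)
    for limit in r:
        r *= 25 // j
        if r >= j:
            break
    return x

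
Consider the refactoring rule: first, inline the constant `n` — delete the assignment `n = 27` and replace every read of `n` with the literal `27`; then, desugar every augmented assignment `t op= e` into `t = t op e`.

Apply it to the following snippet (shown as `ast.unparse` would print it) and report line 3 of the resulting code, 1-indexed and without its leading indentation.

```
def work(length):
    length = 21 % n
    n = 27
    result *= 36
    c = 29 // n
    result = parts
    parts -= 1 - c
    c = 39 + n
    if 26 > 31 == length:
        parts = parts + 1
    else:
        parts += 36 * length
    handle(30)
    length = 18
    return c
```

result = result * 36

Transformed code:
def work(length):
    length = 21 % 27
    result = result * 36
    c = 29 // 27
    result = parts
    parts = parts - (1 - c)
    c = 39 + 27
    if 26 > 31 == length:
        parts = parts + 1
    else:
        parts = parts + 36 * length
    handle(30)
    length = 18
    return c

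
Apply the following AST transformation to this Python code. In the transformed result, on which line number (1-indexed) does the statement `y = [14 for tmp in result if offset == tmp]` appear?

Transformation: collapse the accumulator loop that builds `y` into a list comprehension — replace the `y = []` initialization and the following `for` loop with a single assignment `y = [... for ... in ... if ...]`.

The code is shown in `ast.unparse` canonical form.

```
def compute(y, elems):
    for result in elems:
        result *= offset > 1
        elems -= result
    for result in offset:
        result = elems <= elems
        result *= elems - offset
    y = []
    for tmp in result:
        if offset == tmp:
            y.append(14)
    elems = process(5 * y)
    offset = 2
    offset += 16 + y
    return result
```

8

Transformed code:
def compute(y, elems):
    for result in elems:
        result *= offset > 1
        elems -= result
    for result in offset:
        result = elems <= elems
        result *= elems - offset
    y = [14 for tmp in result if offset == tmp]
    elems = process(5 * y)
    offset = 2
    offset += 16 + y
    return result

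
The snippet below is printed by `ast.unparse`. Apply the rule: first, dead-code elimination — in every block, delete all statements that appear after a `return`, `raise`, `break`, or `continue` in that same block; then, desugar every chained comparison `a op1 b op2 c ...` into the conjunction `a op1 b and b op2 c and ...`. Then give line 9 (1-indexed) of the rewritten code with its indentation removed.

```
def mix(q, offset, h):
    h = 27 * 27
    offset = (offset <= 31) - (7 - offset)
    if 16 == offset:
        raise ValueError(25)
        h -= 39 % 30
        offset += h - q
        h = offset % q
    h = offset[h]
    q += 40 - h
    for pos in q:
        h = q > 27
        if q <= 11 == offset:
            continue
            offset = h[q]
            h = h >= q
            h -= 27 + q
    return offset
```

Transformed code:
def mix(q, offset, h):
    h = 27 * 27
    offset = (offset <= 31) - (7 - offset)
    if 16 == offset:
        raise ValueError(25)
    h = offset[h]
    q += 40 - h
    for pos in q:
        h = q > 27
        if q <= 11 and 11 == offset:
            continue
    return offset

h = q > 27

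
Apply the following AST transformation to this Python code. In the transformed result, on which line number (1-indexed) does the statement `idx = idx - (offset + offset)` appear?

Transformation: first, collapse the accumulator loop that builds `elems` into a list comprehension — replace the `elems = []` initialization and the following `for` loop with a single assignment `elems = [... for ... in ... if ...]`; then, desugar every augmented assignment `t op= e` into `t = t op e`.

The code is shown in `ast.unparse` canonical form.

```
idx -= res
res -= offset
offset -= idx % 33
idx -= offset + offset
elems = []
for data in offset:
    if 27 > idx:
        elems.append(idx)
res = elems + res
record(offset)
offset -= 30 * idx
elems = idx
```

4

Transformed code:
idx = idx - res
res = res - offset
offset = offset - idx % 33
idx = idx - (offset + offset)
elems = [idx for data in offset if 27 > idx]
res = elems + res
record(offset)
offset = offset - 30 * idx
elems = idx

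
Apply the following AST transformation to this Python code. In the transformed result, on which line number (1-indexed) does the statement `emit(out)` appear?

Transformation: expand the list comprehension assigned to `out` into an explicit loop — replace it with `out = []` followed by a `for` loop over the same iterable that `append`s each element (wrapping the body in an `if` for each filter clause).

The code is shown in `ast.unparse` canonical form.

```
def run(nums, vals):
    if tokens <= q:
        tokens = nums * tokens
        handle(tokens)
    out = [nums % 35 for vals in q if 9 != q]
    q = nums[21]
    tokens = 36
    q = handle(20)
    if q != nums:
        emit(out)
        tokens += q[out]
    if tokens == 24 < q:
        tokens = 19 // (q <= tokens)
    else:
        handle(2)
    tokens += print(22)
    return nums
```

Transformed code:
def run(nums, vals):
    if tokens <= q:
        tokens = nums * tokens
        handle(tokens)
    out = []
    for vals in q:
        if 9 != q:
            out.append(nums % 35)
    q = nums[21]
    tokens = 36
    q = handle(20)
    if q != nums:
        emit(out)
        tokens += q[out]
    if tokens == 24 < q:
        tokens = 19 // (q <= tokens)
    else:
        handle(2)
    tokens += print(22)
    return nums

13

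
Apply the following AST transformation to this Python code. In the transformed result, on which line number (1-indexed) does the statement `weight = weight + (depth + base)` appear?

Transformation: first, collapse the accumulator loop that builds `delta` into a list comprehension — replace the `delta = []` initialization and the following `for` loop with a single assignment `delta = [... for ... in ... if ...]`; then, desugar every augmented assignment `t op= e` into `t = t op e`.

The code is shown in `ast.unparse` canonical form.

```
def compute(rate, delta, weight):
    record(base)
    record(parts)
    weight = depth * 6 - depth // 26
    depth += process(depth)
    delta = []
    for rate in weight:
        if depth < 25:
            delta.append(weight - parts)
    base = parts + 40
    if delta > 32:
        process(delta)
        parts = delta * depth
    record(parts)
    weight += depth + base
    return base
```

Transformed code:
def compute(rate, delta, weight):
    record(base)
    record(parts)
    weight = depth * 6 - depth // 26
    depth = depth + process(depth)
    delta = [weight - parts for rate in weight if depth < 25]
    base = parts + 40
    if delta > 32:
        process(delta)
        parts = delta * depth
    record(parts)
    weight = weight + (depth + base)
    return base

12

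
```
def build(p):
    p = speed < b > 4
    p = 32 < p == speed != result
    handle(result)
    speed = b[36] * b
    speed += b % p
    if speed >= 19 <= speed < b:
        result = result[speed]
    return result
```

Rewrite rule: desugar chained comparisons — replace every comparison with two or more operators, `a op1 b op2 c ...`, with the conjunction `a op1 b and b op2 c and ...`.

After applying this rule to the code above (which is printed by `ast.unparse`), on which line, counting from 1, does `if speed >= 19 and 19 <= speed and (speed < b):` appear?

Transformed code:
def build(p):
    p = speed < b and b > 4
    p = 32 < p and p == speed and (speed != result)
    handle(result)
    speed = b[36] * b
    speed += b % p
    if speed >= 19 and 19 <= speed and (speed < b):
        result = result[speed]
    return result

7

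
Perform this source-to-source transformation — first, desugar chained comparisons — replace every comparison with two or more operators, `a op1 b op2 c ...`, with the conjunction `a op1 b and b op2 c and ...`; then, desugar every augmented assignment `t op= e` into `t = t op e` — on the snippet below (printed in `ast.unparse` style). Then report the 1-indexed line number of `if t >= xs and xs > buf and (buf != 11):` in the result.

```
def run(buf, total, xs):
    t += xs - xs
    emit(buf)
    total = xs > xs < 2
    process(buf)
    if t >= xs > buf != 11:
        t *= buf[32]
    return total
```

Transformed code:
def run(buf, total, xs):
    t = t + (xs - xs)
    emit(buf)
    total = xs > xs and xs < 2
    process(buf)
    if t >= xs and xs > buf and (buf != 11):
        t = t * buf[32]
    return total

6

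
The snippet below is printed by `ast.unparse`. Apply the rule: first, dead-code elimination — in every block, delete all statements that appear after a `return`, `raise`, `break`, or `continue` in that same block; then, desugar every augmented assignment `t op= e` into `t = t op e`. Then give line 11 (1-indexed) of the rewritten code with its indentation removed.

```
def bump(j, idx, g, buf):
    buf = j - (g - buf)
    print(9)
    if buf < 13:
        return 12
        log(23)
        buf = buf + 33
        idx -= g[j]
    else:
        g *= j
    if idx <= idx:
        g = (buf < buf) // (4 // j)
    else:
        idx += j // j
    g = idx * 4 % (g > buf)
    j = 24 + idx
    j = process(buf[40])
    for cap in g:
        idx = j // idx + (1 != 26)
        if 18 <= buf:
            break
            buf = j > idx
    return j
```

Transformed code:
def bump(j, idx, g, buf):
    buf = j - (g - buf)
    print(9)
    if buf < 13:
        return 12
    else:
        g = g * j
    if idx <= idx:
        g = (buf < buf) // (4 // j)
    else:
        idx = idx + j // j
    g = idx * 4 % (g > buf)
    j = 24 + idx
    j = process(buf[40])
    for cap in g:
        idx = j // idx + (1 != 26)
        if 18 <= buf:
            break
    return j

idx = idx + j // j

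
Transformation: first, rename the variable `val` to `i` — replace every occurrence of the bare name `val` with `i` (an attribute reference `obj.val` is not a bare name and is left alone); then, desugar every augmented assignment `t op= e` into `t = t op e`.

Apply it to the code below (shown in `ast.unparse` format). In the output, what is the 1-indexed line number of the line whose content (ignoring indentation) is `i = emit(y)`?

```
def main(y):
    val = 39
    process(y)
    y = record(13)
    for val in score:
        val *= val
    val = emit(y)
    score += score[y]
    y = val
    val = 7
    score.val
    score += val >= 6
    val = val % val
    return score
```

Transformed code:
def main(y):
    i = 39
    process(y)
    y = record(13)
    for i in score:
        i = i * i
    i = emit(y)
    score = score + score[y]
    y = i
    i = 7
    score.val
    score = score + (i >= 6)
    i = i % i
    return score

7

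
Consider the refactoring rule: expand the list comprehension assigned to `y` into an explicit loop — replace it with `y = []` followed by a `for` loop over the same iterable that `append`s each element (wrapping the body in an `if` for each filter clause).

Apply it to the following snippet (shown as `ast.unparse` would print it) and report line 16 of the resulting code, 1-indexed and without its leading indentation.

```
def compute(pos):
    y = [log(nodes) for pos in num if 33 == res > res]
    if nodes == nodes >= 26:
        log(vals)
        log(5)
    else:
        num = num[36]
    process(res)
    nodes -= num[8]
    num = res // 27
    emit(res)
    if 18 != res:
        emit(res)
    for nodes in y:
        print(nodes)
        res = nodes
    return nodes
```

emit(res)

Transformed code:
def compute(pos):
    y = []
    for pos in num:
        if 33 == res > res:
            y.append(log(nodes))
    if nodes == nodes >= 26:
        log(vals)
        log(5)
    else:
        num = num[36]
    process(res)
    nodes -= num[8]
    num = res // 27
    emit(res)
    if 18 != res:
        emit(res)
    for nodes in y:
        print(nodes)
        res = nodes
    return nodes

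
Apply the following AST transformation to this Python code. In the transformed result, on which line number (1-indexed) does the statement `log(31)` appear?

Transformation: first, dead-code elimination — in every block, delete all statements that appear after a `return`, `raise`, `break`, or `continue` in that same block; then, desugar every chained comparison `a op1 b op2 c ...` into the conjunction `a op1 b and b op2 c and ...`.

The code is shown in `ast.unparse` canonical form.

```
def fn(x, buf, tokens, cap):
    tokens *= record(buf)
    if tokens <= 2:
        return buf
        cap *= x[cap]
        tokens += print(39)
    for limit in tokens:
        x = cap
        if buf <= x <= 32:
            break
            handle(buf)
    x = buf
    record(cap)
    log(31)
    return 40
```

11

Transformed code:
def fn(x, buf, tokens, cap):
    tokens *= record(buf)
    if tokens <= 2:
        return buf
    for limit in tokens:
        x = cap
        if buf <= x and x <= 32:
            break
    x = buf
    record(cap)
    log(31)
    return 40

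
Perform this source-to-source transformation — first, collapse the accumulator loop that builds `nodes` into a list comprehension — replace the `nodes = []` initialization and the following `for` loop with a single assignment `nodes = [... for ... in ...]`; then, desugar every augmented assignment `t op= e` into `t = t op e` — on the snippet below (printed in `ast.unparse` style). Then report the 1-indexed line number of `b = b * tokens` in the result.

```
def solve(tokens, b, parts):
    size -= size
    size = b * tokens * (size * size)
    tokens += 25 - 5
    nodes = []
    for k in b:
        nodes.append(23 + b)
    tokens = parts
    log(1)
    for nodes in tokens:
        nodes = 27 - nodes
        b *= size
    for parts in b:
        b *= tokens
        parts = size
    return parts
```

Transformed code:
def solve(tokens, b, parts):
    size = size - size
    size = b * tokens * (size * size)
    tokens = tokens + (25 - 5)
    nodes = [23 + b for k in b]
    tokens = parts
    log(1)
    for nodes in tokens:
        nodes = 27 - nodes
        b = b * size
    for parts in b:
        b = b * tokens
        parts = size
    return parts

12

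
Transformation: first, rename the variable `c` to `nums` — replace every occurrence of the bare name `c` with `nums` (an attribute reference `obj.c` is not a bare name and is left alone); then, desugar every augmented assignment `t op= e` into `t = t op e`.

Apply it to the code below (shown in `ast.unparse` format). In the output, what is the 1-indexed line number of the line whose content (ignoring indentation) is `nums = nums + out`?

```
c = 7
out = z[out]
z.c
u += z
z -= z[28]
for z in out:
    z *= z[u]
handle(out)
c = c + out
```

Transformed code:
nums = 7
out = z[out]
z.c
u = u + z
z = z - z[28]
for z in out:
    z = z * z[u]
handle(out)
nums = nums + out

9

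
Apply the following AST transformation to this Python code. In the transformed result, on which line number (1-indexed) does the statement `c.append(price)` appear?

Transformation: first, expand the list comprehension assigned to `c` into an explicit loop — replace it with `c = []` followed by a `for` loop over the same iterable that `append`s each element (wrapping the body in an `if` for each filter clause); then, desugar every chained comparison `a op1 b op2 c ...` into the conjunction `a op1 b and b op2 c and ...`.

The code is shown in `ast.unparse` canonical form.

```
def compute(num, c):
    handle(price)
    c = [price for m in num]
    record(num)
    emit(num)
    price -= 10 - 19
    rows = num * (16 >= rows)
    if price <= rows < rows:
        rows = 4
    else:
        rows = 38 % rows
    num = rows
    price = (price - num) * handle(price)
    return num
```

Transformed code:
def compute(num, c):
    handle(price)
    c = []
    for m in num:
        c.append(price)
    record(num)
    emit(num)
    price -= 10 - 19
    rows = num * (16 >= rows)
    if price <= rows and rows < rows:
        rows = 4
    else:
        rows = 38 % rows
    num = rows
    price = (price - num) * handle(price)
    return num

5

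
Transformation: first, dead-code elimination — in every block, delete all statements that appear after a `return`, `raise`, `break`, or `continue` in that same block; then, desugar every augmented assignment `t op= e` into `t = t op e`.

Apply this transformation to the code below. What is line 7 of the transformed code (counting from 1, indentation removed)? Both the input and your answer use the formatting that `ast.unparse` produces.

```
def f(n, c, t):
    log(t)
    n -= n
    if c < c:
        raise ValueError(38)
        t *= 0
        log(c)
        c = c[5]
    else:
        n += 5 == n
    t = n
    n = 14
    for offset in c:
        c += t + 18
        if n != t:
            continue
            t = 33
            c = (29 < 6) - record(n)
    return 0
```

n = n + (5 == n)

Transformed code:
def f(n, c, t):
    log(t)
    n = n - n
    if c < c:
        raise ValueError(38)
    else:
        n = n + (5 == n)
    t = n
    n = 14
    for offset in c:
        c = c + (t + 18)
        if n != t:
            continue
    return 0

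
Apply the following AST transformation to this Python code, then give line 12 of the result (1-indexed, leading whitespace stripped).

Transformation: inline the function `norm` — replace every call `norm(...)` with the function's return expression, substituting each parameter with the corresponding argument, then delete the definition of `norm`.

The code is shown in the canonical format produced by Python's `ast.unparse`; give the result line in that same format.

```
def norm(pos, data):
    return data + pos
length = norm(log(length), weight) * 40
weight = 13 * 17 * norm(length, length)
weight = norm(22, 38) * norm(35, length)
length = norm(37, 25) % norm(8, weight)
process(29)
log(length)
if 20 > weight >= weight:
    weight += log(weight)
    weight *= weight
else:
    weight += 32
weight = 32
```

Transformed code:
length = (weight + log(length)) * 40
weight = 13 * 17 * (length + length)
weight = (38 + 22) * (length + 35)
length = (25 + 37) % (weight + 8)
process(29)
log(length)
if 20 > weight >= weight:
    weight += log(weight)
    weight *= weight
else:
    weight += 32
weight = 32

weight = 32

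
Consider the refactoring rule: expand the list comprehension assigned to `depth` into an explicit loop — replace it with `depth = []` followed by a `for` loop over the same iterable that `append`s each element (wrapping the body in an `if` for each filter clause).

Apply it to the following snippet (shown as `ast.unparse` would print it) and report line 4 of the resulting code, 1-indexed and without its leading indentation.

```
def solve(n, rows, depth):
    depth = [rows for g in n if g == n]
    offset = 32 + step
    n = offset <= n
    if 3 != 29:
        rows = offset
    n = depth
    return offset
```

if g == n:

Transformed code:
def solve(n, rows, depth):
    depth = []
    for g in n:
        if g == n:
            depth.append(rows)
    offset = 32 + step
    n = offset <= n
    if 3 != 29:
        rows = offset
    n = depth
    return offset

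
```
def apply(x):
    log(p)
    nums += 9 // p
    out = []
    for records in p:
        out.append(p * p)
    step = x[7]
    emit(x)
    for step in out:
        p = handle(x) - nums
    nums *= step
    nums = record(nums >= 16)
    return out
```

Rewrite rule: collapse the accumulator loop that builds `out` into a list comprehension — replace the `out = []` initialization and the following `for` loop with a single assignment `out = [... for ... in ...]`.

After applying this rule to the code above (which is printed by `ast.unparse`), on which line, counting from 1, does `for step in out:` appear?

7

Transformed code:
def apply(x):
    log(p)
    nums += 9 // p
    out = [p * p for records in p]
    step = x[7]
    emit(x)
    for step in out:
        p = handle(x) - nums
    nums *= step
    nums = record(nums >= 16)
    return out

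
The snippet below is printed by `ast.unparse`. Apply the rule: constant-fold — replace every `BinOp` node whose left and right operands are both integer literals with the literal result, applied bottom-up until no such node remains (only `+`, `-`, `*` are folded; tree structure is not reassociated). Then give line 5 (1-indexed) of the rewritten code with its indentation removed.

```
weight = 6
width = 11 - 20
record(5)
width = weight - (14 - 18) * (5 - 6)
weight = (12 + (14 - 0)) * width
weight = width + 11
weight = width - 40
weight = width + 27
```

weight = 26 * width

Transformed code:
weight = 6
width = -9
record(5)
width = weight - 4
weight = 26 * width
weight = width + 11
weight = width - 40
weight = width + 27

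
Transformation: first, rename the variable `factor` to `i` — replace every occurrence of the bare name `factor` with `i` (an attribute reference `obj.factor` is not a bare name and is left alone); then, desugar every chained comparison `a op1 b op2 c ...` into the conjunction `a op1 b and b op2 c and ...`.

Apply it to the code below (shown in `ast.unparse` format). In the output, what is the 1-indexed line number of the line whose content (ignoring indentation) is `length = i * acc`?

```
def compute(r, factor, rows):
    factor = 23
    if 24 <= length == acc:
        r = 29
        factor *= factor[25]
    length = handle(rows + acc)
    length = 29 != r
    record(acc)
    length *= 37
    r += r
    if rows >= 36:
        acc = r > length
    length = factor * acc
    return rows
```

13

Transformed code:
def compute(r, i, rows):
    i = 23
    if 24 <= length and length == acc:
        r = 29
        i *= i[25]
    length = handle(rows + acc)
    length = 29 != r
    record(acc)
    length *= 37
    r += r
    if rows >= 36:
        acc = r > length
    length = i * acc
    return rows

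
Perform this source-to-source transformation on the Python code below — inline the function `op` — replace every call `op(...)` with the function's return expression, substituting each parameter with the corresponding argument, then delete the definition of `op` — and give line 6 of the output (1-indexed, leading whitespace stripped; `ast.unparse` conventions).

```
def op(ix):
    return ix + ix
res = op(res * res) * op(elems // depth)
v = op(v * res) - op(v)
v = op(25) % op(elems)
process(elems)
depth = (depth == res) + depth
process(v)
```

Transformed code:
res = (res * res + res * res) * (elems // depth + elems // depth)
v = v * res + v * res - (v + v)
v = (25 + 25) % (elems + elems)
process(elems)
depth = (depth == res) + depth
process(v)

process(v)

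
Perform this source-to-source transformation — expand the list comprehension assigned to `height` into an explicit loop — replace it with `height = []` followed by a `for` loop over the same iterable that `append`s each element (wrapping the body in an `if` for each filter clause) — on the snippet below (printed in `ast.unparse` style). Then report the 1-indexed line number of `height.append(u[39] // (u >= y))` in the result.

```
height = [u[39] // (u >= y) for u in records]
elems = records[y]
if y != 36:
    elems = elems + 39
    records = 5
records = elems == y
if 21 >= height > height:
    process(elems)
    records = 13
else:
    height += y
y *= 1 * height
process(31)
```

Transformed code:
height = []
for u in records:
    height.append(u[39] // (u >= y))
elems = records[y]
if y != 36:
    elems = elems + 39
    records = 5
records = elems == y
if 21 >= height > height:
    process(elems)
    records = 13
else:
    height += y
y *= 1 * height
process(31)

3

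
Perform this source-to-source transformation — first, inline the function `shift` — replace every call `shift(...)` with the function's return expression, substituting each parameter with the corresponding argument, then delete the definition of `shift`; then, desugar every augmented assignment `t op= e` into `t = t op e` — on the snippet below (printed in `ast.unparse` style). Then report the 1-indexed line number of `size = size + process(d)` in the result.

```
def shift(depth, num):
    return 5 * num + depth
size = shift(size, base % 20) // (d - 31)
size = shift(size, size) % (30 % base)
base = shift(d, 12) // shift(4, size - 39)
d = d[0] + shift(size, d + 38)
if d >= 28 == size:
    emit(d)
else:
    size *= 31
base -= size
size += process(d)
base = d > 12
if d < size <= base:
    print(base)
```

10

Transformed code:
size = (5 * (base % 20) + size) // (d - 31)
size = (5 * size + size) % (30 % base)
base = (5 * 12 + d) // (5 * (size - 39) + 4)
d = d[0] + (5 * (d + 38) + size)
if d >= 28 == size:
    emit(d)
else:
    size = size * 31
base = base - size
size = size + process(d)
base = d > 12
if d < size <= base:
    print(base)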